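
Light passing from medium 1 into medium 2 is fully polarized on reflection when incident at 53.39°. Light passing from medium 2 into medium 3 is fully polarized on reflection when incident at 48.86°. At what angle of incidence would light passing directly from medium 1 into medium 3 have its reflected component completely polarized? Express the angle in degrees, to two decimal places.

θ_B ≈ 57.02°

Each Brewster angle gives a ratio: n₂/n₁ = tan 53.39° = 1.3460, n₃/n₂ = tan 48.86° = 1.1447.
Multiplying, n₃/n₁ = 1.3460 × 1.1447 = 1.5408, and θ_B(1→3) = arctan 1.5408 = 57.02°.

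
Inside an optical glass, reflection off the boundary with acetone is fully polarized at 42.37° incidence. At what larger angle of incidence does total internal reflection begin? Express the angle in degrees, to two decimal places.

θ_c ≈ 65.81°

n₂/n₁ = tan 42.37° = 0.9122; the critical angle satisfies sin θ_c = n₂/n₁.
θ_c = arcsin(0.9122) = 65.81°.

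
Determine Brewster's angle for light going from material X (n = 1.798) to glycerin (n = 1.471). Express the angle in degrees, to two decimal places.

θ_B ≈ 39.29°

Brewster's condition: tan θ_B = n₂/n₁ = 1.471/1.798 = 0.8181. Taking the arctangent, θ_B = 39.29°.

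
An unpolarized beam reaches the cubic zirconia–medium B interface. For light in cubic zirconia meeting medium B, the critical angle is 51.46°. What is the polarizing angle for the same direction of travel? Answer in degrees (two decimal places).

θ_B ≈ 38.03°

sin θ_c = n₂/n₁, so n₂/n₁ = sin 51.46° = 0.7822.
Brewster: tan θ_B = n₂/n₁ = 0.7822.
θ_B = arctan(0.7822) = 38.03°.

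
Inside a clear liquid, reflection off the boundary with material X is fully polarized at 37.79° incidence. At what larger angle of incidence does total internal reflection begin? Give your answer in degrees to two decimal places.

tan θ_B = n₂/n₁ = tan 37.79° = 0.7754.
Total internal reflection: sin θ_c = n₂/n₁ = 0.7754.
θ_c = arcsin(0.7754) = 50.84°.

θ_c ≈ 50.84°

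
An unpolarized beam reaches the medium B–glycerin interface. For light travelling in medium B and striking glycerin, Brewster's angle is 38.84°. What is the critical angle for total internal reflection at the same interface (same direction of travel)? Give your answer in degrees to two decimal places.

θ_c ≈ 53.63°

tan θ_B = n₂/n₁ = tan 38.84° = 0.8052.
Total internal reflection: sin θ_c = n₂/n₁ = 0.8052.
θ_c = arcsin(0.8052) = 53.63°.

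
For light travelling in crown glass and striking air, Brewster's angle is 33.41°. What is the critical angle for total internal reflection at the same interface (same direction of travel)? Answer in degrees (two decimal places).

n₂/n₁ = tan 33.41° = 0.6596; the critical angle satisfies sin θ_c = n₂/n₁.
θ_c = arcsin(0.6596) = 41.27°.

θ_c ≈ 41.27°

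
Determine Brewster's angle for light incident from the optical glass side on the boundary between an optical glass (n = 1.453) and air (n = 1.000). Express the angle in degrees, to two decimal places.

θ_B ≈ 34.54°

The reflected p-component vanishes when tan θ_B = n₂/n₁.
tan θ_B = n₂/n₁ = 1.000/1.453 = 0.6882. Taking the arctangent, θ_B = 34.54°.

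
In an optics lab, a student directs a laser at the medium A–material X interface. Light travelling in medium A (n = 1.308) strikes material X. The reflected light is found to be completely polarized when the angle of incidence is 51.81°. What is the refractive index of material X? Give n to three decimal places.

n ≈ 1.663

At the Brewster angle, tan θ_B = n₂/n₁ with n₁ on the incident side (medium A) and n₂ on the transmitted side (material X).
n₂ = n₁ tan θ_B = 1.308 × tan 51.81° = 1.663.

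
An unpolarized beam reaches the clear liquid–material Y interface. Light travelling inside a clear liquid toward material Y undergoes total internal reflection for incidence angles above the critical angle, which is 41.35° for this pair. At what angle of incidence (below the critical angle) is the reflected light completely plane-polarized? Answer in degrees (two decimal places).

n₂/n₁ = sin θ_c = sin 41.35° = 0.6607.
tan θ_B equals the same ratio, so θ_B = arctan(0.6607) = 33.45°.

θ_B ≈ 33.45°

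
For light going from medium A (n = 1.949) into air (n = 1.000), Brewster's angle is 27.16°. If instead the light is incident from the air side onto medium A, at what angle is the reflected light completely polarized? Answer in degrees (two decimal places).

The two Brewster angles are complementary: θ_B' = 90° − θ_B = 90° − 27.16° = 62.84°.

θ_B' ≈ 62.84°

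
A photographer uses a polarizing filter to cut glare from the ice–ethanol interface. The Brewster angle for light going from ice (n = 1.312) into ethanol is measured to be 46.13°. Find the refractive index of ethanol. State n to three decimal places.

n ≈ 1.365

Brewster's law: tan θ_B = n₂/n₁ (light incident in ice, refracted into ethanol).
n₂ = n₁ tan θ_B = 1.312 × tan 46.13° = 1.365.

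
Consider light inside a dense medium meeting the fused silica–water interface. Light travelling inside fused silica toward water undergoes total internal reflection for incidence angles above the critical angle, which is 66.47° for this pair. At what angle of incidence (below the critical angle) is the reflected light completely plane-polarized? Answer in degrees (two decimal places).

θ_B ≈ 42.52°

At the critical angle sin θ_c = n₂/n₁, giving n₂/n₁ = sin 66.47° = 0.9169.
Then tan θ_B = n₂/n₁ = 0.9169, so θ_B = arctan 0.9169 = 42.52°.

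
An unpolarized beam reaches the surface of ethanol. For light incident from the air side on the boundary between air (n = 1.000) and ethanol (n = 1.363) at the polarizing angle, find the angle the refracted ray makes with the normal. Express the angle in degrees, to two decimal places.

θ_B = arctan(n₂/n₁) = arctan(1.363/1.000) = 53.73°.
Since θ_B + θ_t = 90° at Brewster incidence, θ_t = 90° − 53.73° = 36.27°.

θ_t ≈ 36.27°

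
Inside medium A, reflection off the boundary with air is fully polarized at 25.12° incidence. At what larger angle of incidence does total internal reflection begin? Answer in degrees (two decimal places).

θ_c ≈ 27.96°

From Brewster, n₂/n₁ = tan θ_B = tan 25.12° = 0.4689.
Then sin θ_c = n₂/n₁ = 0.4689, so θ_c = arcsin 0.4689 = 27.96°.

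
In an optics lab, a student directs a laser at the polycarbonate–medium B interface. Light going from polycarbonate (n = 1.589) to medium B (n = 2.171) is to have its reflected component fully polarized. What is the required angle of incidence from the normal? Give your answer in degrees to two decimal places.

θ_B ≈ 53.80°

Here n₂/n₁ = 2.171/1.589 = 1.3663, and Brewster's law gives tan θ_B = n₂/n₁.
θ_B = arctan(1.3663) = 53.80°.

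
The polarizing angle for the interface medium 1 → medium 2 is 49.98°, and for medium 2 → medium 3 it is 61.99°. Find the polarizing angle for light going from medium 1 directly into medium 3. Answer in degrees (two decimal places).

n₂/n₁ = tan 49.98° = 1.1909 and n₃/n₂ = tan 61.99° = 1.8799.
So n₃/n₁ = (n₂/n₁)(n₃/n₂) = 1.1909 × 1.8799 = 2.2388.
θ_B(1→3) = arctan(2.2388) = 65.93°.

θ_B ≈ 65.93°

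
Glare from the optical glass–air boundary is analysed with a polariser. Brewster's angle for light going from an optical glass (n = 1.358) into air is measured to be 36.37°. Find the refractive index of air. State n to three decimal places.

n ≈ 1.000

At Brewster's angle, tan θ_B = n₂/n₁ with n₁ on the incident side (an optical glass) and n₂ on the transmitted side (air).
n₂ = n₁ tan θ_B = 1.358 × tan 36.37° = 1.000.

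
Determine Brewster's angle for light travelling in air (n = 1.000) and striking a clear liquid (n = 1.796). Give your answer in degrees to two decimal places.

The reflected p-component vanishes when tan θ_B = n₂/n₁.
Brewster's condition: tan θ_B = n₂/n₁ = 1.796/1.000 = 1.7960.
So θ_B = arctan 1.7960 = 60.89°.

θ_B ≈ 60.89°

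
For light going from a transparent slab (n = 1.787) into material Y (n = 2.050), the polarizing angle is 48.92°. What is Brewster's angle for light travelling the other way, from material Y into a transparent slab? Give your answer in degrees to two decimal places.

θ_B' ≈ 41.08°

Reversing the direction swaps n₁ and n₂, so tan θ_B' = 1/tan θ_B and θ_B' = 90° − θ_B.
Hence θ_B' = 90° − 48.92° = 41.08°.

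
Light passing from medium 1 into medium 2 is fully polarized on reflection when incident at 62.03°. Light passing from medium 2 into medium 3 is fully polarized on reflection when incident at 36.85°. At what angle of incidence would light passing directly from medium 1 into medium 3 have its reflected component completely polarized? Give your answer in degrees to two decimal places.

tan θ_B(1→2) = n₂/n₁ = tan 62.03° = 1.8831.
tan θ_B(2→3) = n₃/n₂ = tan 36.85° = 0.7495.
Multiplying, n₃/n₁ = 1.8831 × 0.7495 = 1.4113, and θ_B(1→3) = arctan 1.4113 = 54.68°.

θ_B ≈ 54.68°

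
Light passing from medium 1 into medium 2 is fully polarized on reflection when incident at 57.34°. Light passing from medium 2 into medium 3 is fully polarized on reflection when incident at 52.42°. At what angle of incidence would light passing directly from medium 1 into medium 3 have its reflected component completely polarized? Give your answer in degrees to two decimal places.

n₂/n₁ = tan 57.34° = 1.5601 and n₃/n₂ = tan 52.42° = 1.2995.
So n₃/n₁ = (n₂/n₁)(n₃/n₂) = 1.5601 × 1.2995 = 2.0272.
θ_B(1→3) = arctan(2.0272) = 63.74°.

θ_B ≈ 63.74°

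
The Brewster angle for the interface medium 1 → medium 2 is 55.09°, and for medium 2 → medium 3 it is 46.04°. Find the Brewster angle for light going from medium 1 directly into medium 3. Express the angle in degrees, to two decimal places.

θ_B ≈ 56.06°

tan θ_B(1→2) = n₂/n₁ = tan 55.09° = 1.4329.
tan θ_B(2→3) = n₃/n₂ = tan 46.04° = 1.0370.
So n₃/n₁ = (n₂/n₁)(n₃/n₂) = 1.4329 × 1.0370 = 1.4859.
θ_B(1→3) = arctan(1.4859) = 56.06°.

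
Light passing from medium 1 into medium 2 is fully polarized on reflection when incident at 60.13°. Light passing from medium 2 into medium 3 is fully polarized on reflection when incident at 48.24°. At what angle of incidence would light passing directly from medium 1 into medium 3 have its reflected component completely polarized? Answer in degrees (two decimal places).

tan θ_B(1→2) = n₂/n₁ = tan 60.13° = 1.7412.
tan θ_B(2→3) = n₃/n₂ = tan 48.24° = 1.1200.
n₃/n₁ = 1.9501. Then tan θ_B(1→3) = n₃/n₁, so θ_B(1→3) = arctan(1.9501) = 62.85°.

θ_B ≈ 62.85°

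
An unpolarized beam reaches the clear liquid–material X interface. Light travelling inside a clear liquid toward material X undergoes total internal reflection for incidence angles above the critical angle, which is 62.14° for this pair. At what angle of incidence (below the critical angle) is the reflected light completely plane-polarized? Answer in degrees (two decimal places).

sin θ_c = n₂/n₁, so n₂/n₁ = sin 62.14° = 0.8841.
Brewster: tan θ_B = n₂/n₁ = 0.8841.
θ_B = arctan(0.8841) = 41.48°.

θ_B ≈ 41.48°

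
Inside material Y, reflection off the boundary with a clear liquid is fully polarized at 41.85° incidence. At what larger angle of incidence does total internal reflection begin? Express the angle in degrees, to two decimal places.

θ_c ≈ 63.60°

tan θ_B = n₂/n₁ = tan 41.85° = 0.8957.
Total internal reflection: sin θ_c = n₂/n₁ = 0.8957.
θ_c = arcsin(0.8957) = 63.60°.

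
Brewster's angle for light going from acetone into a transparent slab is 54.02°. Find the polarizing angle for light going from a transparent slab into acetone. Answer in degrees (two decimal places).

Reversing the direction swaps n₁ and n₂, so tan θ_B' = 1/tan θ_B and θ_B' = 90° − θ_B.
Hence θ_B' = 90° − 54.02° = 35.98°.

θ_B' ≈ 35.98°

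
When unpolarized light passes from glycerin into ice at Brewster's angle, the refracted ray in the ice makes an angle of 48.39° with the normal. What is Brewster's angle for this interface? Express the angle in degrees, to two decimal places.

θ_B ≈ 41.61°

Brewster's condition makes the reflected and refracted beams perpendicular: θ_B + θ_t = 90°.
θ_B = 90° − 48.39° = 41.61°.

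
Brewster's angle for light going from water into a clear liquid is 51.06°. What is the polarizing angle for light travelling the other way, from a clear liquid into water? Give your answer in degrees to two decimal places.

θ_B' ≈ 38.94°

Reversing the direction swaps n₁ and n₂, so tan θ_B' = 1/tan θ_B and θ_B' = 90° − θ_B.
Hence θ_B' = 90° − 51.06° = 38.94°.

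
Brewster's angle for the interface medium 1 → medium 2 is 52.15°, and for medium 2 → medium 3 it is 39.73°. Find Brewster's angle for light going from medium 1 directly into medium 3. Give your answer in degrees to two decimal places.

tan θ_B(1→2) = n₂/n₁ = tan 52.15° = 1.2869.
tan θ_B(2→3) = n₃/n₂ = tan 39.73° = 0.8311.
Multiplying, n₃/n₁ = 1.2869 × 0.8311 = 1.0695, and θ_B(1→3) = arctan 1.0695 = 46.92°.

θ_B ≈ 46.92°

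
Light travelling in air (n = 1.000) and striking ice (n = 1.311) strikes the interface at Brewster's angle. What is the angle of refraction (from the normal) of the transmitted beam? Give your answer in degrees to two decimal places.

θ_B = arctan(n₂/n₁) = arctan(1.311/1.000) = 52.66°.
Since θ_B + θ_t = 90° at Brewster incidence, θ_t = 90° − 52.66° = 37.34°.

θ_t ≈ 37.34°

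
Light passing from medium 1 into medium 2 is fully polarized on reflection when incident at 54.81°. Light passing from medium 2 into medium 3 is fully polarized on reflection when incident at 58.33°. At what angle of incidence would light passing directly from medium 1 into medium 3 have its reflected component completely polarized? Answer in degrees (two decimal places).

θ_B ≈ 66.49°

n₂/n₁ = tan 54.81° = 1.4181 and n₃/n₂ = tan 58.33° = 1.6210.
So n₃/n₁ = (n₂/n₁)(n₃/n₂) = 1.4181 × 1.6210 = 2.2988.
θ_B(1→3) = arctan(2.2988) = 66.49°.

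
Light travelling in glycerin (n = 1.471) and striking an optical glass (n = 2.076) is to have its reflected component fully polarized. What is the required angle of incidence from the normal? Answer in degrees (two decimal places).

tan θ_B = n₂/n₁ = 2.076/1.471 = 1.4113.
So θ_B = arctan 1.4113 = 54.68°.

θ_B ≈ 54.68°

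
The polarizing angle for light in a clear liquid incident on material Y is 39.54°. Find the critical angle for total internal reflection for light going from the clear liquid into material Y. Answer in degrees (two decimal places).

θ_c ≈ 55.64°

tan θ_B = n₂/n₁ = tan 39.54° = 0.8255.
Total internal reflection: sin θ_c = n₂/n₁ = 0.8255.
θ_c = arcsin(0.8255) = 55.64°.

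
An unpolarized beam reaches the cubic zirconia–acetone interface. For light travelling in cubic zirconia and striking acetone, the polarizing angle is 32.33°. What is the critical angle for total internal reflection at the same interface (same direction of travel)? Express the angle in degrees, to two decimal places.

tan θ_B = n₂/n₁ = tan 32.33° = 0.6329.
Total internal reflection: sin θ_c = n₂/n₁ = 0.6329.
θ_c = arcsin(0.6329) = 39.26°.

θ_c ≈ 39.26°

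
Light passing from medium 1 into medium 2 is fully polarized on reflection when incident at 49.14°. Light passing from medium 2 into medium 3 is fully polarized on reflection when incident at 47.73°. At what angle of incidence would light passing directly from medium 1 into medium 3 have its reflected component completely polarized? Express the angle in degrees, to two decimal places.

n₂/n₁ = tan 49.14° = 1.1561 and n₃/n₂ = tan 47.73° = 1.1001.
So n₃/n₁ = (n₂/n₁)(n₃/n₂) = 1.1561 × 1.1001 = 1.2718.
θ_B(1→3) = arctan(1.2718) = 51.82°.

θ_B ≈ 51.82°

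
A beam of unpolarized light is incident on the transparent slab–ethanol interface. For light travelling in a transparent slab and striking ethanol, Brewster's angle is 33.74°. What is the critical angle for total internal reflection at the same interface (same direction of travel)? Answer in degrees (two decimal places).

θ_c ≈ 41.91°

From Brewster, n₂/n₁ = tan θ_B = tan 33.74° = 0.6679.
Then sin θ_c = n₂/n₁ = 0.6679, so θ_c = arcsin 0.6679 = 41.91°.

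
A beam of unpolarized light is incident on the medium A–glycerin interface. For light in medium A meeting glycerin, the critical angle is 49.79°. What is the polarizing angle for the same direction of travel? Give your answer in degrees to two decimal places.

At the critical angle sin θ_c = n₂/n₁, giving n₂/n₁ = sin 49.79° = 0.7637.
Then tan θ_B = n₂/n₁ = 0.7637, so θ_B = arctan 0.7637 = 37.37°.

θ_B ≈ 37.37°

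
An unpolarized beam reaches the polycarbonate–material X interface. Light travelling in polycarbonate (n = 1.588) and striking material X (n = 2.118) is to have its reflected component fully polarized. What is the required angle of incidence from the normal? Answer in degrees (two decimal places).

θ_B ≈ 53.14°

tan θ_B = n₂/n₁ = 2.118/1.588 = 1.3338.
So θ_B = arctan 1.3338 = 53.14°.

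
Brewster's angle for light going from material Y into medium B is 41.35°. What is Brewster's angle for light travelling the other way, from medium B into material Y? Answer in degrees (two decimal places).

θ_B' ≈ 48.65°

Reversing the direction swaps n₁ and n₂, so tan θ_B' = 1/tan θ_B and θ_B' = 90° − θ_B.
Hence θ_B' = 90° − 41.35° = 48.65°.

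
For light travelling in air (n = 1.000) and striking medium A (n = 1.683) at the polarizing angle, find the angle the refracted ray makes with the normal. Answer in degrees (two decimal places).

θ_t ≈ 30.72°

tan θ_B = n₂/n₁ = 1.683/1.000 = 1.6830, so θ_B = 59.28°.
Since θ_B + θ_t = 90° at Brewster incidence, θ_t = 90° − 59.28° = 30.72°.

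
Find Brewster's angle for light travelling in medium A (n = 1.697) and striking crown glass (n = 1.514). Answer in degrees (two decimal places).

Here n₂/n₁ = 1.514/1.697 = 0.8922, and Brewster's law gives tan θ_B = n₂/n₁. Taking the arctangent, θ_B = 41.74°.

θ_B ≈ 41.74°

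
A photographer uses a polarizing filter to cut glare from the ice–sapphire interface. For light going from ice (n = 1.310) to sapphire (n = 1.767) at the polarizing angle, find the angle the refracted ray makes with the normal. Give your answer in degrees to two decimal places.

θ_t ≈ 36.55°

tan θ_B = n₂/n₁ = 1.767/1.310 = 1.3489, so θ_B = 53.45°.
Since θ_B + θ_t = 90° at Brewster incidence, θ_t = 90° − 53.45° = 36.55°.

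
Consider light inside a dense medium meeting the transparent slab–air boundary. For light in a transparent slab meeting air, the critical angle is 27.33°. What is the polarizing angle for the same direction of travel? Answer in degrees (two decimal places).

θ_B ≈ 24.66°

n₂/n₁ = sin θ_c = sin 27.33° = 0.4591.
tan θ_B equals the same ratio, so θ_B = arctan(0.4591) = 24.66°.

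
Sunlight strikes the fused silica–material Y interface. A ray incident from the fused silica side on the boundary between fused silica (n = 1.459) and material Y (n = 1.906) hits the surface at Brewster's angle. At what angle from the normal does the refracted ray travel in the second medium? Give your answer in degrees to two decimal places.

First find Brewster's angle: tan θ_B = 1.906/1.459 = 1.3064, giving θ_B = 52.57°.
The refracted ray is perpendicular to the reflected ray, so θ_t = 90° − θ_B = 37.43°.

θ_t ≈ 37.43°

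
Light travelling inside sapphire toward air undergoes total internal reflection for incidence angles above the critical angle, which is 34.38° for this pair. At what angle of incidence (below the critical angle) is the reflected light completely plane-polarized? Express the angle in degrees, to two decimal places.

θ_B ≈ 29.45°

sin θ_c = n₂/n₁, so n₂/n₁ = sin 34.38° = 0.5647.
Brewster: tan θ_B = n₂/n₁ = 0.5647.
θ_B = arctan(0.5647) = 29.45°.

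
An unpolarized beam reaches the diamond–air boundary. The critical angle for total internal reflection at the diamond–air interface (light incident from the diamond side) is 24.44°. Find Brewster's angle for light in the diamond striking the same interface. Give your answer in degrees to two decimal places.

n₂/n₁ = sin θ_c = sin 24.44° = 0.4137.
tan θ_B equals the same ratio, so θ_B = arctan(0.4137) = 22.48°.

θ_B ≈ 22.48°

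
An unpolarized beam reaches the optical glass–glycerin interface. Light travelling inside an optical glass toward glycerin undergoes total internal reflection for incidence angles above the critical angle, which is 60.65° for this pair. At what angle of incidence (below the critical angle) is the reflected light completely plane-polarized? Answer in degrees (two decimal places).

n₂/n₁ = sin θ_c = sin 60.65° = 0.8716.
tan θ_B equals the same ratio, so θ_B = arctan(0.8716) = 41.08°.

θ_B ≈ 41.08°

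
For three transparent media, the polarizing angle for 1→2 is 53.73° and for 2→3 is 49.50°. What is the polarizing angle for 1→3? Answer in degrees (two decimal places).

n₂/n₁ = tan 53.73° = 1.3628 and n₃/n₂ = tan 49.50° = 1.1708.
So n₃/n₁ = (n₂/n₁)(n₃/n₂) = 1.3628 × 1.1708 = 1.5957.
θ_B(1→3) = arctan(1.5957) = 57.92°.

θ_B ≈ 57.92°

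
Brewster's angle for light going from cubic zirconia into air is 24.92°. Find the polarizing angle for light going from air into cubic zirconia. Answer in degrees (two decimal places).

θ_B' ≈ 65.08°

The two Brewster angles are complementary: θ_B' = 90° − θ_B = 90° − 24.92° = 65.08°.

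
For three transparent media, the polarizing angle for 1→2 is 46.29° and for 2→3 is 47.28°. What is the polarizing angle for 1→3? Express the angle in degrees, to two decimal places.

Each Brewster angle gives a ratio: n₂/n₁ = tan 46.29° = 1.0461, n₃/n₂ = tan 47.28° = 1.0829.
Multiplying, n₃/n₁ = 1.0461 × 1.0829 = 1.1328, and θ_B(1→3) = arctan 1.1328 = 48.56°.

θ_B ≈ 48.56°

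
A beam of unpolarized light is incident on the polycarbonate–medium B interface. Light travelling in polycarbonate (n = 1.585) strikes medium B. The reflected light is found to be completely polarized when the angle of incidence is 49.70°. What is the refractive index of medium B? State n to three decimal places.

At Brewster's angle, tan θ_B = n₂/n₁ with n₁ on the incident side (polycarbonate) and n₂ on the transmitted side (medium B).
n₂ = n₁ tan θ_B = 1.585 × tan 49.70° = 1.869.

n ≈ 1.869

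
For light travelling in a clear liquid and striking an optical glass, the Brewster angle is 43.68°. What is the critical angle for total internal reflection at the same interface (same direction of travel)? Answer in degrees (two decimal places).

n₂/n₁ = tan 43.68° = 0.9550; the critical angle satisfies sin θ_c = n₂/n₁.
θ_c = arcsin(0.9550) = 72.74°.

θ_c ≈ 72.74°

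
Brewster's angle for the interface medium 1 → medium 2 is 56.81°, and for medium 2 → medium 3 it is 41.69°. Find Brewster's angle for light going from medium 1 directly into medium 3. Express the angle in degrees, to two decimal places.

θ_B ≈ 53.70°

n₂/n₁ = tan 56.81° = 1.5287 and n₃/n₂ = tan 41.69° = 0.8907.
Multiplying, n₃/n₁ = 1.5287 × 0.8907 = 1.3616, and θ_B(1→3) = arctan 1.3616 = 53.70°.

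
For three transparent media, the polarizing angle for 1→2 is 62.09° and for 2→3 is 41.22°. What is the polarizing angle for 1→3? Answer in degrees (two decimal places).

tan θ_B(1→2) = n₂/n₁ = tan 62.09° = 1.8879.
tan θ_B(2→3) = n₃/n₂ = tan 41.22° = 0.8761.
Multiplying, n₃/n₁ = 1.8879 × 0.8761 = 1.6539, and θ_B(1→3) = arctan 1.6539 = 58.84°.

θ_B ≈ 58.84°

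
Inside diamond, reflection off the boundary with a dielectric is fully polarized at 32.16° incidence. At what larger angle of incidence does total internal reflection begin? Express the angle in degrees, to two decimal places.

From Brewster, n₂/n₁ = tan θ_B = tan 32.16° = 0.6288.
Then sin θ_c = n₂/n₁ = 0.6288, so θ_c = arcsin 0.6288 = 38.96°.

θ_c ≈ 38.96°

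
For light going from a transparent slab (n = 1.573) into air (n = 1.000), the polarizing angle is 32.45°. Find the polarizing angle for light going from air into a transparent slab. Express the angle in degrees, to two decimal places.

The two Brewster angles are complementary: θ_B' = 90° − θ_B = 90° − 32.45° = 57.55°.

θ_B' ≈ 57.55°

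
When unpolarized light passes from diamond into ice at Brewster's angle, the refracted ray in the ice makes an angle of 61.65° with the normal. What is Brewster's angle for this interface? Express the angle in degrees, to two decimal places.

θ_B ≈ 28.35°

At Brewster's angle the reflected and refracted rays are perpendicular, so θ_B + θ_t = 90°.
θ_B = 90° − 61.65° = 28.35°.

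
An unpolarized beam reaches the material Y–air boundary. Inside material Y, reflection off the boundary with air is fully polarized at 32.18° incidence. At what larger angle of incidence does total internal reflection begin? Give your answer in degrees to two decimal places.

tan θ_B = n₂/n₁ = tan 32.18° = 0.6292.
Total internal reflection: sin θ_c = n₂/n₁ = 0.6292.
θ_c = arcsin(0.6292) = 38.99°.

θ_c ≈ 38.99°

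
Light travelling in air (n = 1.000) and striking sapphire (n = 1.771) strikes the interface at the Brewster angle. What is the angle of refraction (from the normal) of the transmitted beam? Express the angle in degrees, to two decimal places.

θ_t ≈ 29.45°

tan θ_B = n₂/n₁ = 1.771/1.000 = 1.7710, so θ_B = 60.55°.
Since θ_B + θ_t = 90° at Brewster incidence, θ_t = 90° − 60.55° = 29.45°.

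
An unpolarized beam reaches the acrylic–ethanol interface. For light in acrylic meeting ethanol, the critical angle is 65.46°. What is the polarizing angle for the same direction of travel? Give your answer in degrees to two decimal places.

At the critical angle sin θ_c = n₂/n₁, giving n₂/n₁ = sin 65.46° = 0.9097.
Then tan θ_B = n₂/n₁ = 0.9097, so θ_B = arctan 0.9097 = 42.29°.

θ_B ≈ 42.29°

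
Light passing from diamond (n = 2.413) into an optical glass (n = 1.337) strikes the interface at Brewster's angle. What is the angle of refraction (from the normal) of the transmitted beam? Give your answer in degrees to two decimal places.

θ_t ≈ 61.01°

tan θ_B = n₂/n₁ = 1.337/2.413 = 0.5541, so θ_B = 28.99°.
At Brewster's angle the reflected and refracted rays are perpendicular, so θ_t = 90° − θ_B = 90° − 28.99° = 61.01°.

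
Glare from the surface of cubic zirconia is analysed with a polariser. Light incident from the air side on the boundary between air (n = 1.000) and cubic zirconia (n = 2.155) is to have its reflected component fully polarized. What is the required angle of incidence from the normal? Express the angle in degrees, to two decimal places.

At Brewster's angle the reflected and refracted rays are perpendicular, which with Snell's law gives tan θ_B = n₂/n₁.
tan θ_B = n₂/n₁ = 2.155/1.000 = 2.1550.
θ_B = arctan(2.1550) = 65.11°.

θ_B ≈ 65.11°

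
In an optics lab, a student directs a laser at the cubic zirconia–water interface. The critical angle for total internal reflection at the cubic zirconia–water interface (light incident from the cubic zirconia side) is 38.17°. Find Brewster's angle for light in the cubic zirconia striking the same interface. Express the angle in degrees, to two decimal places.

θ_B ≈ 31.72°

At the critical angle sin θ_c = n₂/n₁, giving n₂/n₁ = sin 38.17° = 0.6180.
Then tan θ_B = n₂/n₁ = 0.6180, so θ_B = arctan 0.6180 = 31.72°.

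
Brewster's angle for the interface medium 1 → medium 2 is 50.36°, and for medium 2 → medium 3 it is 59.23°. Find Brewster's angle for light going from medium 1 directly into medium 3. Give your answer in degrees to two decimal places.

θ_B ≈ 63.74°

Each Brewster angle gives a ratio: n₂/n₁ = tan 50.36° = 1.2071, n₃/n₂ = tan 59.23° = 1.6795.
So n₃/n₁ = (n₂/n₁)(n₃/n₂) = 1.2071 × 1.6795 = 2.0273.
θ_B(1→3) = arctan(2.0273) = 63.74°.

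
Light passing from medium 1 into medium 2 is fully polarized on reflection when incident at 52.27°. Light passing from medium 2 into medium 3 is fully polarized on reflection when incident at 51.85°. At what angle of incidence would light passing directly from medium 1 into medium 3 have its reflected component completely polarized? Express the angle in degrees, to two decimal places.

Each Brewster angle gives a ratio: n₂/n₁ = tan 52.27° = 1.2924, n₃/n₂ = tan 51.85° = 1.2731.
Multiplying, n₃/n₁ = 1.2924 × 1.2731 = 1.6454, and θ_B(1→3) = arctan 1.6454 = 58.71°.

θ_B ≈ 58.71°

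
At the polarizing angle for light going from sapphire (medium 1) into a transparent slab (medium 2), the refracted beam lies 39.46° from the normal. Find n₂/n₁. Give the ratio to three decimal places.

n₂/n₁ ≈ 1.215

At Brewster incidence θ_B = 90° − θ_t = 90° − 39.46° = 50.54°.
tan θ_B = n₂/n₁, so n₂/n₁ = tan 50.54° = 1.215.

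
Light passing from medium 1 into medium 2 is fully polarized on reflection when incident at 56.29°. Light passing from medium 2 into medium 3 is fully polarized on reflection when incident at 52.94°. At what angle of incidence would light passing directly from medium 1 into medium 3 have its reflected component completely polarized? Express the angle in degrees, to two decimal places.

θ_B ≈ 63.26°

Each Brewster angle gives a ratio: n₂/n₁ = tan 56.29° = 1.4989, n₃/n₂ = tan 52.94° = 1.3242.
Multiplying, n₃/n₁ = 1.4989 × 1.3242 = 1.9847, and θ_B(1→3) = arctan 1.9847 = 63.26°.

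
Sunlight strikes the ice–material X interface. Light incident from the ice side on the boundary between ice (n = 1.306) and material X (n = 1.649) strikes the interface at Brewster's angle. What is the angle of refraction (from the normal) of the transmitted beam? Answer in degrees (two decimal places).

θ_t ≈ 38.38°

θ_B = arctan(n₂/n₁) = arctan(1.649/1.306) = 51.62°.
The refracted ray is perpendicular to the reflected ray, so θ_t = 90° − θ_B = 38.38°.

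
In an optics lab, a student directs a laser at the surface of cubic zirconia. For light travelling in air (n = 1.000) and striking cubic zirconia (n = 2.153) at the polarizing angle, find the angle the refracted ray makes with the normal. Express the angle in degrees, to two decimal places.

θ_t ≈ 24.91°

θ_B = arctan(n₂/n₁) = arctan(2.153/1.000) = 65.09°.
At Brewster's angle the reflected and refracted rays are perpendicular, so θ_t = 90° − θ_B = 90° − 65.09° = 24.91°.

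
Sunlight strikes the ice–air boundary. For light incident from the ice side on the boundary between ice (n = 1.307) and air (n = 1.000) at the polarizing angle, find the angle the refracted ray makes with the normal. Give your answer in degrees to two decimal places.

tan θ_B = n₂/n₁ = 1.000/1.307 = 0.7651, so θ_B = 37.42°.
Since θ_B + θ_t = 90° at Brewster incidence, θ_t = 90° − 37.42° = 52.58°.

θ_t ≈ 52.58°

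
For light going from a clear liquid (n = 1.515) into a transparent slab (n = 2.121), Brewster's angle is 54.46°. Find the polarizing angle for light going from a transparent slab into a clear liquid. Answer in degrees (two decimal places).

θ_B' ≈ 35.54°

Reversing the direction swaps n₁ and n₂, so tan θ_B' = 1/tan θ_B and θ_B' = 90° − θ_B.
Hence θ_B' = 90° − 54.46° = 35.54°.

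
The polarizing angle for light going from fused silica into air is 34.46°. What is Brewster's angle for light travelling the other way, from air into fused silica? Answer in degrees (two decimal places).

θ_B' ≈ 55.54°

Reversing the direction swaps n₁ and n₂, so tan θ_B' = 1/tan θ_B and θ_B' = 90° − θ_B.
Hence θ_B' = 90° − 34.46° = 55.54°.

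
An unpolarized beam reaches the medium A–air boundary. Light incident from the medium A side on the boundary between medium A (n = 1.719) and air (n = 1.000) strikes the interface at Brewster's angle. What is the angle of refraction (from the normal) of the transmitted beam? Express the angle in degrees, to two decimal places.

θ_t ≈ 59.81°

θ_B = arctan(n₂/n₁) = arctan(1.000/1.719) = 30.19°.
Since θ_B + θ_t = 90° at Brewster incidence, θ_t = 90° − 30.19° = 59.81°.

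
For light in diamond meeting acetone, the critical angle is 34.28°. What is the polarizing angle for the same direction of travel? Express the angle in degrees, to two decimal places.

sin θ_c = n₂/n₁, so n₂/n₁ = sin 34.28° = 0.5632.
Brewster: tan θ_B = n₂/n₁ = 0.5632.
θ_B = arctan(0.5632) = 29.39°.

θ_B ≈ 29.39°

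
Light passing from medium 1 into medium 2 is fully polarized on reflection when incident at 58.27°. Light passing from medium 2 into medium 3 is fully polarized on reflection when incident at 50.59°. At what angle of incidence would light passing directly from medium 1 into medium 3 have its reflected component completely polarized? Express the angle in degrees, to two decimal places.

tan θ_B(1→2) = n₂/n₁ = tan 58.27° = 1.6172.
tan θ_B(2→3) = n₃/n₂ = tan 50.59° = 1.2170.
Multiplying, n₃/n₁ = 1.6172 × 1.2170 = 1.9682, and θ_B(1→3) = arctan 1.9682 = 63.07°.

θ_B ≈ 63.07°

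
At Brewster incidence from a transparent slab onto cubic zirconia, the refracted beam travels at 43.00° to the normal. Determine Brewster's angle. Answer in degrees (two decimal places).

Brewster's condition makes the reflected and refracted beams perpendicular: θ_B + θ_t = 90°.
θ_B = 90° − 43.00° = 47.00°.

θ_B ≈ 47.00°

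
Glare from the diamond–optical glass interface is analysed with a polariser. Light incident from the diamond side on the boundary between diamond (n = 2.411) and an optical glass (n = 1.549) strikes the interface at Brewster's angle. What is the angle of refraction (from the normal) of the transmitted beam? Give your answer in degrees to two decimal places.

θ_t ≈ 57.28°

θ_B = arctan(n₂/n₁) = arctan(1.549/2.411) = 32.72°.
At Brewster's angle the reflected and refracted rays are perpendicular, so θ_t = 90° − θ_B = 90° − 32.72° = 57.28°.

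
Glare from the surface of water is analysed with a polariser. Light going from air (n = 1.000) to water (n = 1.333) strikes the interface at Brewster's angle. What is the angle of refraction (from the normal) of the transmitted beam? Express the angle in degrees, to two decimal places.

θ_t ≈ 36.88°

First find Brewster's angle: tan θ_B = 1.333/1.000 = 1.3330, giving θ_B = 53.12°.
At Brewster's angle the reflected and refracted rays are perpendicular, so θ_t = 90° − θ_B = 90° − 53.12° = 36.88°.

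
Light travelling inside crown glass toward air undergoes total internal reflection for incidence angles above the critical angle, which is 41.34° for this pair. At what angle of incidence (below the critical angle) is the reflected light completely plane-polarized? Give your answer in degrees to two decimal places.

n₂/n₁ = sin θ_c = sin 41.34° = 0.6605.
tan θ_B equals the same ratio, so θ_B = arctan(0.6605) = 33.45°.

θ_B ≈ 33.45°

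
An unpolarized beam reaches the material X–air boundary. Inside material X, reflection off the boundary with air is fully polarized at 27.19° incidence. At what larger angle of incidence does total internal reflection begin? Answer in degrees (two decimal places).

θ_c ≈ 30.91°

From Brewster, n₂/n₁ = tan θ_B = tan 27.19° = 0.5137.
Then sin θ_c = n₂/n₁ = 0.5137, so θ_c = arcsin 0.5137 = 30.91°.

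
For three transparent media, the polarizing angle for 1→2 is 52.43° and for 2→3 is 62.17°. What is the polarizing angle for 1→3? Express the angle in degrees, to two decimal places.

θ_B ≈ 67.90°

n₂/n₁ = tan 52.43° = 1.2999 and n₃/n₂ = tan 62.17° = 1.8943.
n₃/n₁ = 2.4624. Then tan θ_B(1→3) = n₃/n₁, so θ_B(1→3) = arctan(2.4624) = 67.90°.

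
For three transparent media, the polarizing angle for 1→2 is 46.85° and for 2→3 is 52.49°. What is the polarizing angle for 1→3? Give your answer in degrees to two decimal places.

θ_B ≈ 54.26°

Each Brewster angle gives a ratio: n₂/n₁ = tan 46.85° = 1.0668, n₃/n₂ = tan 52.49° = 1.3028.
n₃/n₁ = 1.3897. Then tan θ_B(1→3) = n₃/n₁, so θ_B(1→3) = arctan(1.3897) = 54.26°.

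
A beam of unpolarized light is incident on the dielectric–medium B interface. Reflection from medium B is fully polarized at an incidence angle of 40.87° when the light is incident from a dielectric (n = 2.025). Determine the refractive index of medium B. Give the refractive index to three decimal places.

Full polarization of the reflected beam means tan θ_B = n₂/n₁, where n₁ is the incident medium (a dielectric).
n₂ = n₁ tan θ_B = 2.025 × tan 40.87° = 1.752.

n ≈ 1.752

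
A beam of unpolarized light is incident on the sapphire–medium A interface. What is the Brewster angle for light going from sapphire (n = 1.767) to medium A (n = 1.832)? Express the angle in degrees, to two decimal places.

Here n₂/n₁ = 1.832/1.767 = 1.0368, and Brewster's law gives tan θ_B = n₂/n₁. Taking the arctangent, θ_B = 46.03°.

θ_B ≈ 46.03°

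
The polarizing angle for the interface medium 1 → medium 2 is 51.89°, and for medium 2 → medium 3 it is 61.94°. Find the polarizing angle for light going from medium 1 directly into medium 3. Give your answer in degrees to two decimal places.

tan θ_B(1→2) = n₂/n₁ = tan 51.89° = 1.2749.
tan θ_B(2→3) = n₃/n₂ = tan 61.94° = 1.8760.
n₃/n₁ = 2.3917. Then tan θ_B(1→3) = n₃/n₁, so θ_B(1→3) = arctan(2.3917) = 67.31°.

θ_B ≈ 67.31°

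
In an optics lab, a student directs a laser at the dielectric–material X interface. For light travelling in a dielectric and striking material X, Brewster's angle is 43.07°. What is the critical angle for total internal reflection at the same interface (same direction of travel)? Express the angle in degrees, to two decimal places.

n₂/n₁ = tan 43.07° = 0.9348; the critical angle satisfies sin θ_c = n₂/n₁.
θ_c = arcsin(0.9348) = 69.20°.

θ_c ≈ 69.20°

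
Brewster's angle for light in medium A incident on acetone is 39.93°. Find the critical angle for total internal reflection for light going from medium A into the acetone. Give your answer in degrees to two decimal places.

tan θ_B = n₂/n₁ = tan 39.93° = 0.8370.
Total internal reflection: sin θ_c = n₂/n₁ = 0.8370.
θ_c = arcsin(0.8370) = 56.83°.

θ_c ≈ 56.83°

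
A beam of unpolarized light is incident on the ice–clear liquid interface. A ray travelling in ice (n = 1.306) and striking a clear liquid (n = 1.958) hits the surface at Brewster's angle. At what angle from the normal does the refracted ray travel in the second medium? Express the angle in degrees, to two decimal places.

First find Brewster's angle: tan θ_B = 1.958/1.306 = 1.4992, giving θ_B = 56.30°.
At Brewster's angle the reflected and refracted rays are perpendicular, so θ_t = 90° − θ_B = 90° − 56.30° = 33.70°.

θ_t ≈ 33.70°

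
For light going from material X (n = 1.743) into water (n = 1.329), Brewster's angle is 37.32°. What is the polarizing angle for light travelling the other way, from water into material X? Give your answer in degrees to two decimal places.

θ_B' ≈ 52.68°

Reversing the direction swaps n₁ and n₂, so tan θ_B' = 1/tan θ_B and θ_B' = 90° − θ_B.
Hence θ_B' = 90° − 37.32° = 52.68°.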